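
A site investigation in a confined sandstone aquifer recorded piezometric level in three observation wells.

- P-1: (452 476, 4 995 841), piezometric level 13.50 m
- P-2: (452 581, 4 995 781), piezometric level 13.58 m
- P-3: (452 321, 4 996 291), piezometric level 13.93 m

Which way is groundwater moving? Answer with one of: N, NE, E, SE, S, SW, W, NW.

SW

Differences from P-1: to P-2 (Δx, Δy, Δh) = (105, -60, +0.08); to P-3 = (-155, 450, +0.43).
Solve a·Δx + b·Δy = Δh: det = 105·450 − (-155)·(-60) = 37950.
∂h/∂x = [(+0.08)·450 − (+0.43)·(-60)] / 37950 = +0.001628
∂h/∂y = [105·(+0.43) − (-155)·(+0.08)] / 37950 = +0.001516
Flow = −∇h = (-0.001628 east, -0.001516 north), which points southwest.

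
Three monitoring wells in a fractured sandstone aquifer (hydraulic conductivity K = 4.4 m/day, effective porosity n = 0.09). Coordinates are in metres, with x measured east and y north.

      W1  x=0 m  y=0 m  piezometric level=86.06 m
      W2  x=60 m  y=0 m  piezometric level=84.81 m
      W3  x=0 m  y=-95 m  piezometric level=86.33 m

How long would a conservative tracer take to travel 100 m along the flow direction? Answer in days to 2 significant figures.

97 days

∂h/∂x = (84.81 − 86.06) / (60 − 0) = -0.02083
∂h/∂y = (86.33 − 86.06) / (-95 − 0) = -0.002842
|∇h| = √(-0.02083² + -0.002842²) = 0.02102
Seepage velocity v = K·i/n = 4.4 × 0.02102 / 0.09 = 1.028 m/day.
t = 100 / 1.028 = 97.28 days.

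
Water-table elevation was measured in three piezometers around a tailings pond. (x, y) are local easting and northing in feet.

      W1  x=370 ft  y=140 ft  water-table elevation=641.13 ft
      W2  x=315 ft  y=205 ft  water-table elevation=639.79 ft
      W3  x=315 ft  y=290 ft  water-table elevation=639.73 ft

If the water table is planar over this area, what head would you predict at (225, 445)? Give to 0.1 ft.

Taking W1 as reference: W2−W1 = (-55, 65, -1.34); W3−W1 = (-55, 150, -1.40).
Determinant of the coordinate differences = (-55)·150 − (-55)·65 = -4675.
∂h/∂x = [(-1.34)·150 − (-1.40)·65] / -4675 = +0.02353
∂h/∂y = [(-55)·(-1.40) − (-55)·(-1.34)] / -4675 = -0.0007059
h(225, 445) = 641.13 + (+0.02353)·(-145) + (-0.0007059)·(305) = 641.13 -3.412 -0.215 = 637.503 ft.

637.5 ft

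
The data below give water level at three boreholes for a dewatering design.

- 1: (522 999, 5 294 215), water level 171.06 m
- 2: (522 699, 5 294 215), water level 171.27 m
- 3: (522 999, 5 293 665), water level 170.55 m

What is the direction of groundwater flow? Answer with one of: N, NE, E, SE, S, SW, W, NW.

SE

∂h/∂x = (171.27 − 171.06) / (522699 − 522999) = -0.0007000
∂h/∂y = (170.55 − 171.06) / (5293665 − 5294215) = +0.0009273
Flow = −∇h = (+0.0007000 east, -0.0009273 north), which points southeast.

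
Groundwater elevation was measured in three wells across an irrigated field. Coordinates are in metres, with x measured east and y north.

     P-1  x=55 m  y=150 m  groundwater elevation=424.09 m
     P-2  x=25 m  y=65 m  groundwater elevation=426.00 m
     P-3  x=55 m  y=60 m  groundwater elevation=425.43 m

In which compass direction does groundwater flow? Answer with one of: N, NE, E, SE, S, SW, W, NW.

Taking P-1 as reference: P-2−P-1 = (-30, -85, +1.91); P-3−P-1 = (0, -90, +1.34).
Solve a·Δx + b·Δy = Δh: det = (-30)·(-90) − 0·(-85) = 2700.
∂h/∂x = [(+1.91)·(-90) − (+1.34)·(-85)] / 2700 = -0.02148
∂h/∂y = [(-30)·(+1.34) − 0·(+1.91)] / 2700 = -0.01489
Flow = −∇h = (+0.02148 east, +0.01489 north), which points northeast.

NE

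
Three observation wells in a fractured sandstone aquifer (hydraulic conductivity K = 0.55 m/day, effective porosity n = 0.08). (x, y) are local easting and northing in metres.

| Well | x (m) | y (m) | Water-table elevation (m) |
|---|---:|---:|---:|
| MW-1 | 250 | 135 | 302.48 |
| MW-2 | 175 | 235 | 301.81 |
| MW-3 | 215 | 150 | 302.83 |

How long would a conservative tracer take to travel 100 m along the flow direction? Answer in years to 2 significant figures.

With h = a·x + b·y + c and MW-1 as origin, the differences give:
  (-75)·a + 100·b = -0.67
  (-35)·a + 15·b = +0.35
Eliminate b (×15 and ×100, subtract): 2375·a = -45.050 → a = ∂h/∂x = -0.01897
Back-substitute: b = ∂h/∂y = -0.02093.
|∇h| = √(-0.01897² + -0.02093²) = 0.02825
Seepage velocity v = K·i/n = 0.55 × 0.02825 / 0.08 = 0.1942 m/day.
t = 100 / 0.1942 = 514.9 days = 1.41 years.

1.4 years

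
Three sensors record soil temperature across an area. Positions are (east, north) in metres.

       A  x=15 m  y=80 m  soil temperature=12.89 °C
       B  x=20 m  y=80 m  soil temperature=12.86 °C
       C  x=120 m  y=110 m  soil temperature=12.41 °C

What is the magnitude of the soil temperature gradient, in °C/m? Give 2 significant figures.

Taking A as reference: B−A = (5, 0, -0.03); C−A = (105, 30, -0.48).
Solve a·Δx + b·Δy = ΔT: det = 5·30 − 105·0 = 150.
∂T/∂x = [(-0.03)·30 − (-0.48)·0] / 150 = -0.006000
∂T/∂y = [5·(-0.48) − 105·(-0.03)] / 150 = +0.005000
|∇f| = √(-0.006000² + 0.005000²) = 0.00781 °C/m

0.0078 °C/m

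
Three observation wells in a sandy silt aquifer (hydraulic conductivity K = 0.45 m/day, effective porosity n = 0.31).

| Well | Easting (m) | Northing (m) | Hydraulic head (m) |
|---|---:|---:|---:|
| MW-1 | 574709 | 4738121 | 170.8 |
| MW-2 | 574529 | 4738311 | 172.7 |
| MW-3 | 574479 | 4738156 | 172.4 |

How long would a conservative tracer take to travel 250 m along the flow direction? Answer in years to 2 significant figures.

63 years

With h = a·x + b·y + c and MW-1 as origin, the differences give:
  (-180)·a + 190·b = +1.9
  (-230)·a + 35·b = +1.6
Eliminate b (×35 and ×190, subtract): 37400·a = -237.50 → a = ∂h/∂x = -0.006350
Back-substitute: b = ∂h/∂y = +0.003984.
|∇h| = √(-0.006350² + 0.003984²) = 0.007496
Seepage velocity v = K·i/n = 0.45 × 0.007496 / 0.31 = 0.01088 m/day.
t = 250 / 0.01088 = 2.298e+04 days = 62.9 years.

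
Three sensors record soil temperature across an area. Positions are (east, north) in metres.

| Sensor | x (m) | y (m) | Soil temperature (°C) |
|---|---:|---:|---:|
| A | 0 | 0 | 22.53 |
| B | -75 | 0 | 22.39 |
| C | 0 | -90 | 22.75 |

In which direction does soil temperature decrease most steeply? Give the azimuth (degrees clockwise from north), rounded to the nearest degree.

323°

∂T/∂x = (22.39 − 22.53) / (-75 − 0) = +0.001867
∂T/∂y = (22.75 − 22.53) / (-90 − 0) = -0.002444
Steepest decrease is along −∇f: components (-0.001867 E, +0.002444 N).
Azimuth = atan2(-0.001867, +0.002444) = 322.6° ≈ 323°.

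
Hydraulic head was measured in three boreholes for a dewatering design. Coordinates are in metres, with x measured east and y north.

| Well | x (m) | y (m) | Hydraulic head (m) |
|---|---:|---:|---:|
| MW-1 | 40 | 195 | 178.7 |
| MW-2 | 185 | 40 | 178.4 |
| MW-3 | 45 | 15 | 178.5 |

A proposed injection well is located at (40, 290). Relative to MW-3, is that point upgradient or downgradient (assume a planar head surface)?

With h = a·x + b·y + c and MW-1 as origin, the differences give:
  145·a + (-155)·b = -0.3
  5·a + (-180)·b = -0.2
Eliminate b (×(-180) and ×(-155), subtract): -25325·a = 23.00 → a = ∂h/∂x = -0.0009082
Back-substitute: b = ∂h/∂y = +0.001086.
Head at (40, 290) = 178.7 + (-0.0009082)·(0) + (+0.001086)·(95) = 178.80 m.
That is higher than the 178.5 m at MW-3, so the point is upgradient.

upgradient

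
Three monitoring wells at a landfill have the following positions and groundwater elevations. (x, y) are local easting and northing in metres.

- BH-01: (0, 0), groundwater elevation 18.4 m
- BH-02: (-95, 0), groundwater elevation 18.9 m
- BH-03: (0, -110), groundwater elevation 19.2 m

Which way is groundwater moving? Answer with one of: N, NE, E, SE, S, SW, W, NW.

∂h/∂x = (18.9 − 18.4) / (-95 − 0) = -0.005263
∂h/∂y = (19.2 − 18.4) / (-110 − 0) = -0.007273
Flow = −∇h = (+0.005263 east, +0.007273 north), which points northeast.

NE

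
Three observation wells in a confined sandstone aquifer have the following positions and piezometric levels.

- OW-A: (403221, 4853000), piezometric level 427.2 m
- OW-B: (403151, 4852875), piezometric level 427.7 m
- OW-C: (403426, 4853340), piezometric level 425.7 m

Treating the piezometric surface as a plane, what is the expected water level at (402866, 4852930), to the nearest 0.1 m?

With h = a·x + b·y + c and OW-A as origin, the differences give:
  (-70)·a + (-125)·b = +0.5
  205·a + 340·b = -1.5
Eliminate b (×340 and ×(-125), subtract): 1825·a = -17.50 → a = ∂h/∂x = -0.009589
Back-substitute: b = ∂h/∂y = +0.001370.
h(402866, 4852930) = 427.2 + (-0.009589)·(-355) + (+0.001370)·(-70) = 427.2 +3.404 -0.096 = 430.508 m.

430.5 m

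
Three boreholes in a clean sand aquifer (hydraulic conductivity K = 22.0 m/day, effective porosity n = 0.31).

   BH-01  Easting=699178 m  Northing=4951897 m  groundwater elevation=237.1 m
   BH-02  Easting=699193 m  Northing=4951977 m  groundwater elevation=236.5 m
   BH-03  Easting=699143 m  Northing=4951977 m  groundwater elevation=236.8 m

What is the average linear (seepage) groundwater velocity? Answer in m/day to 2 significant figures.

0.62 m/day

Differences from BH-01: to BH-02 (Δx, Δy, Δh) = (15, 80, -0.6); to BH-03 = (-35, 80, -0.3).
Determinant of the coordinate differences = 15·80 − (-35)·80 = 4000.
∂h/∂x = [(-0.6)·80 − (-0.3)·80] / 4000 = -0.006000
∂h/∂y = [15·(-0.3) − (-35)·(-0.6)] / 4000 = -0.006375
|∇h| = √(-0.006000² + -0.006375²) = 0.008754
Seepage velocity v = K·i/n = 22.0 × 0.008754 / 0.31 = 0.6213 m/day.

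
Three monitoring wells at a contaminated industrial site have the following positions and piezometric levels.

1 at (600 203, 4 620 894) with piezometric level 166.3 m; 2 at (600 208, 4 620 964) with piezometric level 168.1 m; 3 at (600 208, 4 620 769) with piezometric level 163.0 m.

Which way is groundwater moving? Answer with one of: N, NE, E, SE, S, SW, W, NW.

S

Differences from 1: to 2 (Δx, Δy, Δh) = (5, 70, +1.8); to 3 = (5, -125, -3.3).
Solve a·Δx + b·Δy = Δh: det = 5·(-125) − 5·70 = -975.
∂h/∂x = [(+1.8)·(-125) − (-3.3)·70] / -975 = -0.006154
∂h/∂y = [5·(-3.3) − 5·(+1.8)] / -975 = +0.02615
Flow = −∇h = (+0.006154 east, -0.02615 north), which points south.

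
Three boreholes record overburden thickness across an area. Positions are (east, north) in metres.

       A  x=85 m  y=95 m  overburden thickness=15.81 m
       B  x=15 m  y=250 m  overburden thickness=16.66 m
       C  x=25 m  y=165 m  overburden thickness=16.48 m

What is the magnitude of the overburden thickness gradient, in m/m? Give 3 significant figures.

Differences from A: to B (Δx, Δy, Δh) = (-70, 155, +0.85); to C = (-60, 70, +0.67).
Determinant of the coordinate differences = (-70)·70 − (-60)·155 = 4400.
∂d/∂x = [(+0.85)·70 − (+0.67)·155] / 4400 = -0.01008
∂d/∂y = [(-70)·(+0.67) − (-60)·(+0.85)] / 4400 = +0.0009318
|∇f| = √(-0.01008² + 0.0009318²) = 0.01012 m/m

0.0101 m/m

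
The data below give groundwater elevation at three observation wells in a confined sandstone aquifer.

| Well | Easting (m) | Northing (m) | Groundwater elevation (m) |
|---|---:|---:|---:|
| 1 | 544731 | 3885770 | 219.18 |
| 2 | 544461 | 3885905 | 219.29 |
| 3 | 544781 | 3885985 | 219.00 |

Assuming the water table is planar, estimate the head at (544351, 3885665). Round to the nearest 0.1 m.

219.5 m

Taking 1 as reference: 2−1 = (-270, 135, +0.11); 3−1 = (50, 215, -0.18).
Determinant of the coordinate differences = (-270)·215 − 50·135 = -64800.
∂h/∂x = [(+0.11)·215 − (-0.18)·135] / -64800 = -0.0007400
∂h/∂y = [(-270)·(-0.18) − 50·(+0.11)] / -64800 = -0.0006651
h(544351, 3885665) = 219.18 + (-0.0007400)·(-380) + (-0.0006651)·(-105) = 219.18 +0.281 +0.070 = 219.531 m.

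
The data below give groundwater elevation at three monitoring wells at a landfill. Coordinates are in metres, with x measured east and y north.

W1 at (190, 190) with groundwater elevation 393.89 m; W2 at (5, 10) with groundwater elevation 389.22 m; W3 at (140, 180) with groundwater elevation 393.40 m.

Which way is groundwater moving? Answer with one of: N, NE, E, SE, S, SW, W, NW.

With h = a·x + b·y + c and W1 as origin, the differences give:
  (-185)·a + (-180)·b = -4.67
  (-50)·a + (-10)·b = -0.49
Eliminate b (×(-10) and ×(-180), subtract): -7150·a = -41.500 → a = ∂h/∂x = +0.005804
Back-substitute: b = ∂h/∂y = +0.01998.
Flow = −∇h = (-0.005804 east, -0.01998 north), which points south.

S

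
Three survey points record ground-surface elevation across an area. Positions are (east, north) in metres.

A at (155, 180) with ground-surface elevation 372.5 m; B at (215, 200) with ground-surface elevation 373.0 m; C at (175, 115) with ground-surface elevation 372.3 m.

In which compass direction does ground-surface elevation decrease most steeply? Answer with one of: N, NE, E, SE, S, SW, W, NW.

Taking A as reference: B−A = (60, 20, +0.5); C−A = (20, -65, -0.2).
Determinant of the coordinate differences = 60·(-65) − 20·20 = -4300.
∂z/∂x = [(+0.5)·(-65) − (-0.2)·20] / -4300 = +0.006628
∂z/∂y = [60·(-0.2) − 20·(+0.5)] / -4300 = +0.005116
Steepest decrease is along −∇f = (-0.006628 E, -0.005116 N) → southwest.

SW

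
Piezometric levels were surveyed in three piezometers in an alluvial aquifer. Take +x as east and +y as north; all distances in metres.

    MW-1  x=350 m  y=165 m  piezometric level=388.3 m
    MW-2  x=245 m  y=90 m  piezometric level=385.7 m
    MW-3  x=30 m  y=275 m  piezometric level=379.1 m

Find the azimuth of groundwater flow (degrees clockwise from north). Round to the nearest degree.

Three-point gradient (reference MW-1): Δ to MW-2 = (-105, -75, -2.6), Δ to MW-3 = (-320, 110, -9.2).
∂h/∂x = +0.02745, ∂h/∂y = -0.003769 (det = -35550).
Flow direction (−∇h) has components (-0.02745 E, +0.003769 N).
Azimuth = atan2(E, N) = atan2(-0.02745, +0.003769) = 277.8° ≈ 278°.

278°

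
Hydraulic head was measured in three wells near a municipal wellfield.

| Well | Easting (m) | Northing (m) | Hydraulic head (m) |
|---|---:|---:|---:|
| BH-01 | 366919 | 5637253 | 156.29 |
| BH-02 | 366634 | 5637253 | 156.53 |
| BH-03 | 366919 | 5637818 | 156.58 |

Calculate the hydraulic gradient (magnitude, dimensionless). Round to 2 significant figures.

∂h/∂x = (156.53 − 156.29) / (366634 − 366919) = -0.0008421
∂h/∂y = (156.58 − 156.29) / (5637818 − 5637253) = +0.0005133
|∇h| = √(-0.0008421² + 0.0005133²) = 0.0009862

0.00099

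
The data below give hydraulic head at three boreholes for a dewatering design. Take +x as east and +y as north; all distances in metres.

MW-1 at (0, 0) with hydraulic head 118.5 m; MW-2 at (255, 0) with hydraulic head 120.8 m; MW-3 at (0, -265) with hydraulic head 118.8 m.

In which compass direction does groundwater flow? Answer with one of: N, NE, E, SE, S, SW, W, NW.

∂h/∂x = (120.8 − 118.5) / (255 − 0) = +0.009020
∂h/∂y = (118.8 − 118.5) / (-265 − 0) = -0.001132
Flow = −∇h = (-0.009020 east, +0.001132 north), which points west.

W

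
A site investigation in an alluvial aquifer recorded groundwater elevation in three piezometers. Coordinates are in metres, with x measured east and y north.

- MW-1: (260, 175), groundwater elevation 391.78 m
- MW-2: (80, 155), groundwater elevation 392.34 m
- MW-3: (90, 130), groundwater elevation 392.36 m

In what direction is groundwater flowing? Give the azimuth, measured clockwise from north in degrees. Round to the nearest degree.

056°

With h = a·x + b·y + c and MW-1 as origin, the differences give:
  (-180)·a + (-20)·b = +0.56
  (-170)·a + (-45)·b = +0.58
Eliminate b (×(-45) and ×(-20), subtract): 4700·a = -13.600 → a = ∂h/∂x = -0.002894
Back-substitute: b = ∂h/∂y = -0.001957.
Flow direction (−∇h) has components (+0.002894 E, +0.001957 N).
Azimuth = atan2(E, N) = atan2(+0.002894, +0.001957) = 55.9° ≈ 056°.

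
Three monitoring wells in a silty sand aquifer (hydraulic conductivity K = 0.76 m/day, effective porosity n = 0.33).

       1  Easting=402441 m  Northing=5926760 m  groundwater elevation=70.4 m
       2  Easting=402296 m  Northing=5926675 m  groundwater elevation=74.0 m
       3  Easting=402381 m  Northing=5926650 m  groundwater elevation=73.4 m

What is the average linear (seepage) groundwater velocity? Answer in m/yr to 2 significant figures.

20 m/yr

Taking 1 as reference: 2−1 = (-145, -85, +3.6); 3−1 = (-60, -110, +3.0).
Determinant of the coordinate differences = (-145)·(-110) − (-60)·(-85) = 10850.
∂h/∂x = [(+3.6)·(-110) − (+3.0)·(-85)] / 10850 = -0.01300
∂h/∂y = [(-145)·(+3.0) − (-60)·(+3.6)] / 10850 = -0.02018
|∇h| = √(-0.01300² + -0.02018²) = 0.024
Seepage velocity v = K·i/n = 0.76 × 0.024 / 0.33 = 0.05527 m/day = 20.19 m/yr.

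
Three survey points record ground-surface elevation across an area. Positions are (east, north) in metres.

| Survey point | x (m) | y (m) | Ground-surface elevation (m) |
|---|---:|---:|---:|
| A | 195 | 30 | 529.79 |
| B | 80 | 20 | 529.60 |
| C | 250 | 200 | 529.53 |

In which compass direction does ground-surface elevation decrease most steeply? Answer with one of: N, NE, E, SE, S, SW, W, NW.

NW

Differences from A: to B (Δx, Δy, Δh) = (-115, -10, -0.19); to C = (55, 170, -0.26).
Solve a·Δx + b·Δy = Δz: det = (-115)·170 − 55·(-10) = -19000.
∂z/∂x = [(-0.19)·170 − (-0.26)·(-10)] / -19000 = +0.001837
∂z/∂y = [(-115)·(-0.26) − 55·(-0.19)] / -19000 = -0.002124
Steepest decrease is along −∇f = (-0.001837 E, +0.002124 N) → northwest.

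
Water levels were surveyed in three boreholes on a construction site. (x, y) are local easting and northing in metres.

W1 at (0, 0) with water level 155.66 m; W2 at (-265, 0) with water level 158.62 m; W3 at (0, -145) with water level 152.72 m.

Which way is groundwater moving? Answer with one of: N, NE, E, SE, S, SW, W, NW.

∂h/∂x = (158.62 − 155.66) / (-265 − 0) = -0.01117
∂h/∂y = (152.72 − 155.66) / (-145 − 0) = +0.02028
Flow = −∇h = (+0.01117 east, -0.02028 north), which points southeast.

SE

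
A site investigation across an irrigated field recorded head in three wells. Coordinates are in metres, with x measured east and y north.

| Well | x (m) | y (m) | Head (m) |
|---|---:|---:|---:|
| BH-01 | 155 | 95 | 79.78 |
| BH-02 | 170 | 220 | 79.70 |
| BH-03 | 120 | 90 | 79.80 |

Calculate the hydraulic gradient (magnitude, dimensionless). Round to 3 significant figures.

Three-point gradient (reference BH-01): Δ to BH-02 = (15, 125, -0.08), Δ to BH-03 = (-35, -5, +0.02).
∂h/∂x = -0.0004884, ∂h/∂y = -0.0005814 (det = 4300).
|∇h| = √(-0.0004884² + -0.0005814²) = 0.0007593

0.000759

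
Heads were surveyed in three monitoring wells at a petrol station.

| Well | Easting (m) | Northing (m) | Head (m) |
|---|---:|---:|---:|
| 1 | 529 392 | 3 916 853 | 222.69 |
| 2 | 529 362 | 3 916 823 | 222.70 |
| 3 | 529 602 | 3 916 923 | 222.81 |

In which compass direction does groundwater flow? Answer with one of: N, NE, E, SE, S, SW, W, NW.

Taking 1 as reference: 2−1 = (-30, -30, +0.01); 3−1 = (210, 70, +0.12).
Solve a·Δx + b·Δy = Δh: det = (-30)·70 − 210·(-30) = 4200.
∂h/∂x = [(+0.01)·70 − (+0.12)·(-30)] / 4200 = +0.001024
∂h/∂y = [(-30)·(+0.12) − 210·(+0.01)] / 4200 = -0.001357
Flow = −∇h = (-0.001024 east, +0.001357 north), which points northwest.

NW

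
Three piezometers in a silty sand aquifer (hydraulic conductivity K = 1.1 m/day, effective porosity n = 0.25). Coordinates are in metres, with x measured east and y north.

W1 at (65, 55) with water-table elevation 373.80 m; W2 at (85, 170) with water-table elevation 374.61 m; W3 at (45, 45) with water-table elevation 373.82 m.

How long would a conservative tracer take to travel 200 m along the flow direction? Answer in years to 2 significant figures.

13 years

Differences from W1: to W2 (Δx, Δy, Δh) = (20, 115, +0.81); to W3 = (-20, -10, +0.02).
Determinant of the coordinate differences = 20·(-10) − (-20)·115 = 2100.
∂h/∂x = [(+0.81)·(-10) − (+0.02)·115] / 2100 = -0.004952
∂h/∂y = [20·(+0.02) − (-20)·(+0.81)] / 2100 = +0.007905
|∇h| = √(-0.004952² + 0.007905²) = 0.009328
Seepage velocity v = K·i/n = 1.1 × 0.009328 / 0.25 = 0.04104 m/day.
t = 200 / 0.04104 = 4873 days = 13.3 years.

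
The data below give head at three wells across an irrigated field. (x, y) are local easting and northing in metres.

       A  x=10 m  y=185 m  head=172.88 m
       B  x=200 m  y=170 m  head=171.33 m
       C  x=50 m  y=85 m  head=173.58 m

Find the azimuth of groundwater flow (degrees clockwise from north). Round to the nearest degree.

040°

With h = a·x + b·y + c and A as origin, the differences give:
  190·a + (-15)·b = -1.55
  40·a + (-100)·b = +0.70
Eliminate b (×(-100) and ×(-15), subtract): -18400·a = 165.500 → a = ∂h/∂x = -0.008995
Back-substitute: b = ∂h/∂y = -0.01060.
Flow direction (−∇h) has components (+0.008995 E, +0.01060 N).
Azimuth = atan2(E, N) = atan2(+0.008995, +0.01060) = 40.3° ≈ 040°.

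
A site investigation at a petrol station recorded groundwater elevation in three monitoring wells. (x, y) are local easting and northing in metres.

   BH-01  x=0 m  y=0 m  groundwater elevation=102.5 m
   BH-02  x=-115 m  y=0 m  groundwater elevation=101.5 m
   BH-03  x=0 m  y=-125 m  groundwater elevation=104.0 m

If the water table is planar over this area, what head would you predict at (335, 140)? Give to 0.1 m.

103.7 m

∂h/∂x = (101.5 − 102.5) / (-115 − 0) = +0.008696
∂h/∂y = (104.0 − 102.5) / (-125 − 0) = -0.01200
h(335, 140) = 102.5 + (+0.008696)·(335) + (-0.01200)·(140) = 102.5 +2.913 -1.680 = 103.733 m.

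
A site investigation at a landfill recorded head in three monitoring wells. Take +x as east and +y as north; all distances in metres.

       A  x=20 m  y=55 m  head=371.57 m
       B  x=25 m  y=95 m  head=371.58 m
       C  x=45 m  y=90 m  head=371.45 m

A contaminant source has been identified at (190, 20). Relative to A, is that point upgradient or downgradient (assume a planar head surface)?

Three-point gradient (reference A): Δ to B = (5, 40, +0.01), Δ to C = (25, 35, -0.12).
∂h/∂x = -0.006242, ∂h/∂y = +0.001030 (det = -825).
Head at (190, 20) = 371.57 + (-0.006242)·(170) + (+0.001030)·(-35) = 370.47 m.
That is lower than the 371.57 m at A, so the point is downgradient.

downgradient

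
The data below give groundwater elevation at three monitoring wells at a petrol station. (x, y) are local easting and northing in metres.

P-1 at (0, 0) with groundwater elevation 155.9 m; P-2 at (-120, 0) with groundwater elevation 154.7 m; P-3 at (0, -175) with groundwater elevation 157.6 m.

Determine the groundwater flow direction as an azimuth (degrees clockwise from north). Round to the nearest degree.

314°

∂h/∂x = (154.7 − 155.9) / (-120 − 0) = +0.01000
∂h/∂y = (157.6 − 155.9) / (-175 − 0) = -0.009714
Flow direction (−∇h) has components (-0.01000 E, +0.009714 N).
Azimuth = atan2(E, N) = atan2(-0.01000, +0.009714) = 314.2° ≈ 314°.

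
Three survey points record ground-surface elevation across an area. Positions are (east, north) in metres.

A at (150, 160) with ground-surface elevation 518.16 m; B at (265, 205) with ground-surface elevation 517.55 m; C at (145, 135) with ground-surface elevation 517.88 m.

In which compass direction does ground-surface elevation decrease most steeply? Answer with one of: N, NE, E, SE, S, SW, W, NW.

SE

Differences from A: to B (Δx, Δy, Δh) = (115, 45, -0.61); to C = (-5, -25, -0.28).
Solve a·Δx + b·Δy = Δz: det = 115·(-25) − (-5)·45 = -2650.
∂z/∂x = [(-0.61)·(-25) − (-0.28)·45] / -2650 = -0.01051
∂z/∂y = [115·(-0.28) − (-5)·(-0.61)] / -2650 = +0.01330
Steepest decrease is along −∇f = (+0.01051 E, -0.01330 N) → southeast.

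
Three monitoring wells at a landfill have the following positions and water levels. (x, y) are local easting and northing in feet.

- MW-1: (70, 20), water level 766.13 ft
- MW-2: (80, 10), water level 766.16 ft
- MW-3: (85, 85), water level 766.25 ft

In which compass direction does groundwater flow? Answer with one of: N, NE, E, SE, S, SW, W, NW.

Taking MW-1 as reference: MW-2−MW-1 = (10, -10, +0.03); MW-3−MW-1 = (15, 65, +0.12).
Solve a·Δx + b·Δy = Δh: det = 10·65 − 15·(-10) = 800.
∂h/∂x = [(+0.03)·65 − (+0.12)·(-10)] / 800 = +0.003937
∂h/∂y = [10·(+0.12) − 15·(+0.03)] / 800 = +0.0009375
Flow = −∇h = (-0.003937 east, -0.0009375 north), which points west.

W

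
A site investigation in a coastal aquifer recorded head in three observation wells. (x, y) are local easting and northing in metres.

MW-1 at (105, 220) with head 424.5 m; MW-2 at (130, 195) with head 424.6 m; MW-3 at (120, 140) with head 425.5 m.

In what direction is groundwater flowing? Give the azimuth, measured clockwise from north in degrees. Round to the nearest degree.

With h = a·x + b·y + c and MW-1 as origin, the differences give:
  25·a + (-25)·b = +0.1
  15·a + (-80)·b = +1.0
Eliminate b (×(-80) and ×(-25), subtract): -1625·a = 17.00 → a = ∂h/∂x = -0.01046
Back-substitute: b = ∂h/∂y = -0.01446.
Flow direction (−∇h) has components (+0.01046 E, +0.01446 N).
Azimuth = atan2(E, N) = atan2(+0.01046, +0.01446) = 35.9° ≈ 036°.

036°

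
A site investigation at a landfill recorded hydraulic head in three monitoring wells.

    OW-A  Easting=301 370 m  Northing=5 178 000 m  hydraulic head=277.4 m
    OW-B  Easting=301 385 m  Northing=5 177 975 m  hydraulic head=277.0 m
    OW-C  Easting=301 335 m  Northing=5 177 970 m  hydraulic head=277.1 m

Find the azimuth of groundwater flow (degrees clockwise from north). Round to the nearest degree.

166°

Differences from OW-A: to OW-B (Δx, Δy, Δh) = (15, -25, -0.4); to OW-C = (-35, -30, -0.3).
Determinant of the coordinate differences = 15·(-30) − (-35)·(-25) = -1325.
∂h/∂x = [(-0.4)·(-30) − (-0.3)·(-25)] / -1325 = -0.003396
∂h/∂y = [15·(-0.3) − (-35)·(-0.4)] / -1325 = +0.01396
Flow direction (−∇h) has components (+0.003396 E, -0.01396 N).
Azimuth = atan2(E, N) = atan2(+0.003396, -0.01396) = 166.3° ≈ 166°.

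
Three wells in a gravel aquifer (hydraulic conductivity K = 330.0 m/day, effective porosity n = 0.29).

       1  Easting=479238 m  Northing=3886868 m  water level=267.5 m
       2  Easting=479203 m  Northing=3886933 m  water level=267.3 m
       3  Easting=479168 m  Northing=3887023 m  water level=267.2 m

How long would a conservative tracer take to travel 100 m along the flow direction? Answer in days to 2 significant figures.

With h = a·x + b·y + c and 1 as origin, the differences give:
  (-35)·a + 65·b = -0.2
  (-70)·a + 155·b = -0.3
Eliminate b (×155 and ×65, subtract): -875·a = -11.50 → a = ∂h/∂x = +0.01314
Back-substitute: b = ∂h/∂y = +0.004000.
|∇h| = √(0.01314² + 0.004000²) = 0.01374
Seepage velocity v = K·i/n = 330.0 × 0.01374 / 0.29 = 15.64 m/day.
t = 100 / 15.64 = 6.394 days.

6.4 days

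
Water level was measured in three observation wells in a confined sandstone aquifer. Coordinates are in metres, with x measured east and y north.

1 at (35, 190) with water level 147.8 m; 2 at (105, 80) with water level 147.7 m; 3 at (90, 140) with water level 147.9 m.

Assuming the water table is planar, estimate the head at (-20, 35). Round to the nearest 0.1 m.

With h = a·x + b·y + c and 1 as origin, the differences give:
  70·a + (-110)·b = -0.1
  55·a + (-50)·b = +0.1
Eliminate b (×(-50) and ×(-110), subtract): 2550·a = 16.00 → a = ∂h/∂x = +0.006275
Back-substitute: b = ∂h/∂y = +0.004902.
h(-20, 35) = 147.8 + (+0.006275)·(-55) + (+0.004902)·(-155) = 147.8 -0.345 -0.760 = 146.695 m.

146.7 m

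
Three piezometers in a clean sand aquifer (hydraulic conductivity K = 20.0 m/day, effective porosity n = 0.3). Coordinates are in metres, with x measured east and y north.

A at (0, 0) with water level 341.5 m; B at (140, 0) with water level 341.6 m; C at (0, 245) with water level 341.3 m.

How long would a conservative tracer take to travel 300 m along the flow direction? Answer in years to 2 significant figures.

∂h/∂x = (341.6 − 341.5) / (140 − 0) = +0.0007143
∂h/∂y = (341.3 − 341.5) / (245 − 0) = -0.0008163
|∇h| = √(0.0007143² + -0.0008163²) = 0.001085
Seepage velocity v = K·i/n = 20.0 × 0.001085 / 0.3 = 0.07233 m/day.
t = 300 / 0.07233 = 4148 days = 11.4 years.

11 years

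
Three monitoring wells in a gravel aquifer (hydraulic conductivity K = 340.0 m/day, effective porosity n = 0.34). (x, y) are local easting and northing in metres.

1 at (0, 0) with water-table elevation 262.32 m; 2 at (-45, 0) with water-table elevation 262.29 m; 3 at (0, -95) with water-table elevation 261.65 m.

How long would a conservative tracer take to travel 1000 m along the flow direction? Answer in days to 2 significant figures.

140 days

∂h/∂x = (262.29 − 262.32) / (-45 − 0) = +0.0006667
∂h/∂y = (261.65 − 262.32) / (-95 − 0) = +0.007053
|∇h| = √(0.0006667² + 0.007053²) = 0.007084
Seepage velocity v = K·i/n = 340.0 × 0.007084 / 0.34 = 7.084 m/day.
t = 1000 / 7.084 = 141.2 days.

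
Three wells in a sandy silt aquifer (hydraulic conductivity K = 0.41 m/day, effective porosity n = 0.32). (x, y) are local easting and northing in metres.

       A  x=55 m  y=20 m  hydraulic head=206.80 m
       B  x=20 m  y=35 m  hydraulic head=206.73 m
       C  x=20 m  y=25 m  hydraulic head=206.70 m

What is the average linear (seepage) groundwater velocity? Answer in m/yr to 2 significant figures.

2.1 m/yr

Differences from A: to B (Δx, Δy, Δh) = (-35, 15, -0.07); to C = (-35, 5, -0.10).
Solve a·Δx + b·Δy = Δh: det = (-35)·5 − (-35)·15 = 350.
∂h/∂x = [(-0.07)·5 − (-0.10)·15] / 350 = +0.003286
∂h/∂y = [(-35)·(-0.10) − (-35)·(-0.07)] / 350 = +0.003000
|∇h| = √(0.003286² + 0.003000²) = 0.004449
Seepage velocity v = K·i/n = 0.41 × 0.004449 / 0.32 = 0.0057 m/day = 2.082 m/yr.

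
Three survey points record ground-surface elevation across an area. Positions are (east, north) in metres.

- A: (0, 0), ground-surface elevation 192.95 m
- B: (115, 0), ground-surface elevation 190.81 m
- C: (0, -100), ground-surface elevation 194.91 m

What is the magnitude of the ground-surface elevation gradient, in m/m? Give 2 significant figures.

∂z/∂x = (190.81 − 192.95) / (115 − 0) = -0.01861
∂z/∂y = (194.91 − 192.95) / (-100 − 0) = -0.01960
|∇f| = √(-0.01861² + -0.01960²) = 0.02703 m/m

0.027 m/m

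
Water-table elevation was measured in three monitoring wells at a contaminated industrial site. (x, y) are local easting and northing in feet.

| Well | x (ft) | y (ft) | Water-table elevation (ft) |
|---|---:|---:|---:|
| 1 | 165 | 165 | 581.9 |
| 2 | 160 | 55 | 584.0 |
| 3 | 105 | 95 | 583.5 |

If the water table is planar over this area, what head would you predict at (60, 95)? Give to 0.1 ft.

583.7 ft

Differences from 1: to 2 (Δx, Δy, Δh) = (-5, -110, +2.1); to 3 = (-60, -70, +1.6).
Determinant of the coordinate differences = (-5)·(-70) − (-60)·(-110) = -6250.
∂h/∂x = [(+2.1)·(-70) − (+1.6)·(-110)] / -6250 = -0.004640
∂h/∂y = [(-5)·(+1.6) − (-60)·(+2.1)] / -6250 = -0.01888
h(60, 95) = 581.9 + (-0.004640)·(-105) + (-0.01888)·(-70) = 581.9 +0.487 +1.322 = 583.709 ft.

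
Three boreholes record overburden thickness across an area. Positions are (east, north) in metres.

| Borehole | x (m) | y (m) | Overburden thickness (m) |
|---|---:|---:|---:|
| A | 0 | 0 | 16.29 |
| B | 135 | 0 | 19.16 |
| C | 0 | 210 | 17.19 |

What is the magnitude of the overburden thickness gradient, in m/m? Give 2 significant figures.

∂d/∂x = (19.16 − 16.29) / (135 − 0) = +0.02126
∂d/∂y = (17.19 − 16.29) / (210 − 0) = +0.004286
|∇f| = √(0.02126² + 0.004286²) = 0.02169 m/m

0.022 m/m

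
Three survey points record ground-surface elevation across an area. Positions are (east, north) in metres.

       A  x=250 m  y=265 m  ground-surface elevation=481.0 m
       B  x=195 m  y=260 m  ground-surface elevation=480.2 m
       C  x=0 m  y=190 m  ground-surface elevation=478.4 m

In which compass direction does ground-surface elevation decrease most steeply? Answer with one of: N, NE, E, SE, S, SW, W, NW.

With z = a·x + b·y + c and A as origin, the differences give:
  (-55)·a + (-5)·b = -0.8
  (-250)·a + (-75)·b = -2.6
Eliminate b (×(-75) and ×(-5), subtract): 2875·a = 47.00 → a = ∂z/∂x = +0.01635
Back-substitute: b = ∂z/∂y = -0.01983.
Steepest decrease is along −∇f = (-0.01635 E, +0.01983 N) → northwest.

NW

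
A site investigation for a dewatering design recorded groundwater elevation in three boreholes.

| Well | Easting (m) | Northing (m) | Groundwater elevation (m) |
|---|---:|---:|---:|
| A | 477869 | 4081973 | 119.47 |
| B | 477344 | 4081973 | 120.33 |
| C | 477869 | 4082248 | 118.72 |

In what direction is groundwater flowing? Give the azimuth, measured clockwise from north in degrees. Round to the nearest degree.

031°

∂h/∂x = (120.33 − 119.47) / (477344 − 477869) = -0.001638
∂h/∂y = (118.72 − 119.47) / (4082248 − 4081973) = -0.002727
Flow direction (−∇h) has components (+0.001638 E, +0.002727 N).
Azimuth = atan2(E, N) = atan2(+0.001638, +0.002727) = 31.0° ≈ 031°.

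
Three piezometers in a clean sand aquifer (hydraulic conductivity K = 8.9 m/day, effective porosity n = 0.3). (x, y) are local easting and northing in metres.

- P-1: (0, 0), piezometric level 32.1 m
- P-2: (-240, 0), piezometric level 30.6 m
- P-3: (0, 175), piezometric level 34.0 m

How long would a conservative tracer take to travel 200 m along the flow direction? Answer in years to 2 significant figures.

∂h/∂x = (30.6 − 32.1) / (-240 − 0) = +0.006250
∂h/∂y = (34.0 − 32.1) / (175 − 0) = +0.01086
|∇h| = √(0.006250² + 0.01086²) = 0.01253
Seepage velocity v = K·i/n = 8.9 × 0.01253 / 0.3 = 0.3717 m/day.
t = 200 / 0.3717 = 538.1 days = 1.47 years.

1.5 years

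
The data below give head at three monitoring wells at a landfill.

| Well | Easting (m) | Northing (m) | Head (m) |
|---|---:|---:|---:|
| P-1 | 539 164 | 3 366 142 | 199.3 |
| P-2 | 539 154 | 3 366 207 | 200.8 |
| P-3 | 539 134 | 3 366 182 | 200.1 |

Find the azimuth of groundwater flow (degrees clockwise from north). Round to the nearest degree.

Three-point gradient (reference P-1): Δ to P-2 = (-10, 65, +1.5), Δ to P-3 = (-30, 40, +0.8).
∂h/∂x = +0.005161, ∂h/∂y = +0.02387 (det = 1550).
Flow direction (−∇h) has components (-0.005161 E, -0.02387 N).
Azimuth = atan2(E, N) = atan2(-0.005161, -0.02387) = 192.2° ≈ 192°.

192°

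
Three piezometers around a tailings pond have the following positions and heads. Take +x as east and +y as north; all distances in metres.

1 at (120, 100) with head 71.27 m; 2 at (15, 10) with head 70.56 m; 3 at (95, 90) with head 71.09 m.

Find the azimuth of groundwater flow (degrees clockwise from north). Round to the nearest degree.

With h = a·x + b·y + c and 1 as origin, the differences give:
  (-105)·a + (-90)·b = -0.71
  (-25)·a + (-10)·b = -0.18
Eliminate b (×(-10) and ×(-90), subtract): -1200·a = -9.100 → a = ∂h/∂x = +0.007583
Back-substitute: b = ∂h/∂y = -0.0009583.
Flow direction (−∇h) has components (-0.007583 E, +0.0009583 N).
Azimuth = atan2(E, N) = atan2(-0.007583, +0.0009583) = 277.2° ≈ 277°.

277°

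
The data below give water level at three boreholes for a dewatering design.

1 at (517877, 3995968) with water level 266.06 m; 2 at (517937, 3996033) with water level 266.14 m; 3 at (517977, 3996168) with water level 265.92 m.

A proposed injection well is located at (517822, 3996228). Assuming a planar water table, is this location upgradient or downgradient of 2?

Differences from 1: to 2 (Δx, Δy, Δh) = (60, 65, +0.08); to 3 = (100, 200, -0.14).
Determinant of the coordinate differences = 60·200 − 100·65 = 5500.
∂h/∂x = [(+0.08)·200 − (-0.14)·65] / 5500 = +0.004564
∂h/∂y = [60·(-0.14) − 100·(+0.08)] / 5500 = -0.002982
Head at (517822, 3996228) = 266.06 + (+0.004564)·(-55) + (-0.002982)·(260) = 265.03 m.
That is lower than the 266.14 m at 2, so the point is downgradient.

downgradient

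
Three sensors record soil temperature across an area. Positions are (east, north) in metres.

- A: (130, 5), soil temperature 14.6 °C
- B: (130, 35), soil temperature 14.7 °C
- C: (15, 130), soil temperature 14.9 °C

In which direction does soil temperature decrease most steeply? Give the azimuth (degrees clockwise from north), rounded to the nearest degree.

Taking A as reference: B−A = (0, 30, +0.1); C−A = (-115, 125, +0.3).
Solve a·Δx + b·Δy = ΔT: det = 0·125 − (-115)·30 = 3450.
∂T/∂x = [(+0.1)·125 − (+0.3)·30] / 3450 = +0.001014
∂T/∂y = [0·(+0.3) − (-115)·(+0.1)] / 3450 = +0.003333
Steepest decrease is along −∇f: components (-0.001014 E, -0.003333 N).
Azimuth = atan2(-0.001014, -0.003333) = 196.9° ≈ 197°.

197°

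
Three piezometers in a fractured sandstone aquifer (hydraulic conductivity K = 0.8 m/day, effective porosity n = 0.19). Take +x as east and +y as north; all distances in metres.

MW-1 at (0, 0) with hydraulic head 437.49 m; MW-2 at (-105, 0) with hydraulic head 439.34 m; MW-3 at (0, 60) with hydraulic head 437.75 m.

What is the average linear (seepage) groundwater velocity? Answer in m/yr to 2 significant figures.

∂h/∂x = (439.34 − 437.49) / (-105 − 0) = -0.01762
∂h/∂y = (437.75 − 437.49) / (60 − 0) = +0.004333
|∇h| = √(-0.01762² + 0.004333²) = 0.01814
Seepage velocity v = K·i/n = 0.8 × 0.01814 / 0.19 = 0.07638 m/day = 27.9 m/yr.

28 m/yr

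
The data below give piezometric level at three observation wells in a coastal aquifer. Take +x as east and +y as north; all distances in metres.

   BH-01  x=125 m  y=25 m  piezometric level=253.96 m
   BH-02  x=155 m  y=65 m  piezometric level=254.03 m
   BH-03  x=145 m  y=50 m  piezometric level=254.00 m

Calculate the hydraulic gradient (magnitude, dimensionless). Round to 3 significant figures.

Taking BH-01 as reference: BH-02−BH-01 = (30, 40, +0.07); BH-03−BH-01 = (20, 25, +0.04).
Determinant of the coordinate differences = 30·25 − 20·40 = -50.
∂h/∂x = [(+0.07)·25 − (+0.04)·40] / -50 = -0.003000
∂h/∂y = [30·(+0.04) − 20·(+0.07)] / -50 = +0.004000
|∇h| = √(-0.003000² + 0.004000²) = 0.005

0.00500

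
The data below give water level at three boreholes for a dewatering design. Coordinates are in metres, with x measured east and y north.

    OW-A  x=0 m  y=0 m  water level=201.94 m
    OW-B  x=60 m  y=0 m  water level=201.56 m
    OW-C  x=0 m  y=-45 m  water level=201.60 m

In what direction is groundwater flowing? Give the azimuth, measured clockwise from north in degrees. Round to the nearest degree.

140°

∂h/∂x = (201.56 − 201.94) / (60 − 0) = -0.006333
∂h/∂y = (201.60 − 201.94) / (-45 − 0) = +0.007556
Flow direction (−∇h) has components (+0.006333 E, -0.007556 N).
Azimuth = atan2(E, N) = atan2(+0.006333, -0.007556) = 140.0° ≈ 140°.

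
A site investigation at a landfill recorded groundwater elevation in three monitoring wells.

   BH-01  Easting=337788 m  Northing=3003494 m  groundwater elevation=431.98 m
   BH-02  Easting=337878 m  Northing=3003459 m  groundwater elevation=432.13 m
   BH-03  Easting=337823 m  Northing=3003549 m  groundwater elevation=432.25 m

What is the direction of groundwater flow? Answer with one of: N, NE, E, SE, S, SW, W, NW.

SW

With h = a·x + b·y + c and BH-01 as origin, the differences give:
  90·a + (-35)·b = +0.15
  35·a + 55·b = +0.27
Eliminate b (×55 and ×(-35), subtract): 6175·a = 17.700 → a = ∂h/∂x = +0.002866
Back-substitute: b = ∂h/∂y = +0.003085.
Flow = −∇h = (-0.002866 east, -0.003085 north), which points southwest.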